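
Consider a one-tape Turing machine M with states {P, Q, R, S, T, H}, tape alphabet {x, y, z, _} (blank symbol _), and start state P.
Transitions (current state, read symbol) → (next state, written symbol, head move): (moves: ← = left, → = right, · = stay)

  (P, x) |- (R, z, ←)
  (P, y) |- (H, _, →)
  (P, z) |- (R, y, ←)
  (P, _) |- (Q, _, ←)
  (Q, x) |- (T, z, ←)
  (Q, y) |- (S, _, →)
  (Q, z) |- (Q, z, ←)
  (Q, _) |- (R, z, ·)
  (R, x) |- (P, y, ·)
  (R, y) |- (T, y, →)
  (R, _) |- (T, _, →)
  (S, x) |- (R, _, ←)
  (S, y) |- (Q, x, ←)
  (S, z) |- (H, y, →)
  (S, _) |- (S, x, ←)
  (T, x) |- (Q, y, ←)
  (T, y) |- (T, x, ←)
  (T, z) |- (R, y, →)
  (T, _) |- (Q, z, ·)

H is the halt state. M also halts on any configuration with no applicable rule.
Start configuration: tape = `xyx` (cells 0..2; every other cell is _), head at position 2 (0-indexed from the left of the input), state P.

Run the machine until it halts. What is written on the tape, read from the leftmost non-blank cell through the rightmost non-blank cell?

xyyzz

P | xy[x]__   read x → write z, move ←, go to R
R | x[y]z__   read y → write y, move →, go to T
T | xy[z]__   read z → write y, move →, go to R
R | xyy[_]_   read _ → write _, move →, go to T
T | xyy_[_]   read _ → write z, move ·, go to Q
Q | xyy_[z]   read z → write z, move ←, go to Q
Q | xyy[_]z   read _ → write z, move ·, go to R
R | xyy[z]z
The non-blank tape span at halt is xyyzz.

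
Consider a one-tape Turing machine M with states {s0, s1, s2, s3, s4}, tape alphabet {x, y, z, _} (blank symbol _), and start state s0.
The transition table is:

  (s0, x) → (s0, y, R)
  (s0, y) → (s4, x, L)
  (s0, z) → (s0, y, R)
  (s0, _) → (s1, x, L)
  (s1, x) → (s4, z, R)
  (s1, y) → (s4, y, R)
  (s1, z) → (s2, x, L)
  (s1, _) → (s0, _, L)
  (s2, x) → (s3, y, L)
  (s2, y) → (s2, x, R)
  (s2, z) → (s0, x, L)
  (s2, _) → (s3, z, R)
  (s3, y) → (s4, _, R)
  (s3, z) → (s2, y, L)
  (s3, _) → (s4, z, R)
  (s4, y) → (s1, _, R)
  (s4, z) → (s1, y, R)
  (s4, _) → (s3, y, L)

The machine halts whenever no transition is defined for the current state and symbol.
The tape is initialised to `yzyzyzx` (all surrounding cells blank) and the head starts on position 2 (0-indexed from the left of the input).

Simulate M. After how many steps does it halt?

27

s0 | yz[y]zyzx_____   read y → write x, move L, go to s4
s4 | y[z]xzyzx_____   read z → write y, move R, go to s1
s1 | yy[x]zyzx_____   read x → write z, move R, go to s4
s4 | yyz[z]yzx_____   read z → write y, move R, go to s1
s1 | yyzy[y]zx_____   read y → write y, move R, go to s4
s4 | yyzyy[z]x_____   read z → write y, move R, go to s1
s1 | yyzyyy[x]_____   read x → write z, move R, go to s4
s4 | yyzyyyz[_]____   read _ → write y, move L, go to s3
s3 | yyzyyy[z]y____   read z → write y, move L, go to s2
s2 | yyzyy[y]yy____   read y → write x, move R, go to s2
s2 | yyzyyx[y]y____   read y → write x, move R, go to s2
s2 | yyzyyxx[y]____   read y → write x, move R, go to s2
s2 | yyzyyxxx[_]___   read _ → write z, move R, go to s3
s3 | yyzyyxxxz[_]__   read _ → write z, move R, go to s4
s4 | yyzyyxxxzz[_]_   read _ → write y, move L, go to s3
s3 | yyzyyxxxz[z]y_   read z → write y, move L, go to s2
s2 | yyzyyxxx[z]yy_   read z → write x, move L, go to s0
s0 | yyzyyxx[x]xyy_   read x → write y, move R, go to s0
s0 | yyzyyxxy[x]yy_   read x → write y, move R, go to s0
s0 | yyzyyxxyy[y]y_   read y → write x, move L, go to s4
s4 | yyzyyxxy[y]xy_   read y → write _, move R, go to s1
s1 | yyzyyxxy_[x]y_   read x → write z, move R, go to s4
s4 | yyzyyxxy_z[y]_   read y → write _, move R, go to s1
s1 | yyzyyxxy_z_[_]   read _ → write _, move L, go to s0
s0 | yyzyyxxy_z[_]_   read _ → write x, move L, go to s1
s1 | yyzyyxxy_[z]x_   read z → write x, move L, go to s2
s2 | yyzyyxxy[_]xx_   read _ → write z, move R, go to s3
s3 | yyzyyxxyz[x]x_
M halts after 27 transitions.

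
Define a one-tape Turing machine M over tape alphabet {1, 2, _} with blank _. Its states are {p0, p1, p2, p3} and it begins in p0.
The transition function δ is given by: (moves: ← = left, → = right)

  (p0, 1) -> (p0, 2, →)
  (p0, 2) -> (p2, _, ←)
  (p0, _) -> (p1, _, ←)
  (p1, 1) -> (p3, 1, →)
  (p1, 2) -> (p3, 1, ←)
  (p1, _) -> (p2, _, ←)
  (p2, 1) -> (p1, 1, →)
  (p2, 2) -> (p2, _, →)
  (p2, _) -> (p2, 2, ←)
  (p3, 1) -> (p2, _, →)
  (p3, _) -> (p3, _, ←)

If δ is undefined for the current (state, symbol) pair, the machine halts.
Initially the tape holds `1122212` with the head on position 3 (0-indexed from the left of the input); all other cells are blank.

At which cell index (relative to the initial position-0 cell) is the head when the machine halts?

p0 | 112[2]212   read 2 → write _, move ←, go to p2
p2 | 11[2]_212   read 2 → write _, move →, go to p2
p2 | 11_[_]212   read _ → write 2, move ←, go to p2
p2 | 11[_]2212   read _ → write 2, move ←, go to p2
p2 | 1[1]22212   read 1 → write 1, move →, go to p1
p1 | 11[2]2212   read 2 → write 1, move ←, go to p3
p3 | 1[1]12212   read 1 → write _, move →, go to p2
p2 | 1_[1]2212   read 1 → write 1, move →, go to p1
p1 | 1_1[2]212   read 2 → write 1, move ←, go to p3
p3 | 1_[1]1212   read 1 → write _, move →, go to p2
p2 | 1__[1]212   read 1 → write 1, move →, go to p1
p1 | 1__1[2]12   read 2 → write 1, move ←, go to p3
p3 | 1__[1]112   read 1 → write _, move →, go to p2
p2 | 1___[1]12   read 1 → write 1, move →, go to p1
p1 | 1___1[1]2   read 1 → write 1, move →, go to p3
p3 | 1___11[2]
At halt the head is at cell 6.

6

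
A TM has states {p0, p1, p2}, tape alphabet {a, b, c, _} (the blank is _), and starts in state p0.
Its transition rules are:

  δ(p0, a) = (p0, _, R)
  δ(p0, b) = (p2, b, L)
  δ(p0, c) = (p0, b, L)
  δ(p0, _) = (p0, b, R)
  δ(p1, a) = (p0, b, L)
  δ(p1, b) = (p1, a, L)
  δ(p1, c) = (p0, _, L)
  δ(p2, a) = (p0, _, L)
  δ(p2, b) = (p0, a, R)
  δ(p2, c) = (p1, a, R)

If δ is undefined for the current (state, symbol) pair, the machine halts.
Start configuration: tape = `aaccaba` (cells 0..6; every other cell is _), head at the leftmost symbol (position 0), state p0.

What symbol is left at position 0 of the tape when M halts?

b

state=p0 head=0 tape=_[a]accaba   (p0,a)→(p0,_,R)
state=p0 head=1 tape=__[a]ccaba   (p0,a)→(p0,_,R)
state=p0 head=2 tape=___[c]caba   (p0,c)→(p0,b,L)
state=p0 head=1 tape=__[_]bcaba   (p0,_)→(p0,b,R)
state=p0 head=2 tape=__b[b]caba   (p0,b)→(p2,b,L)
state=p2 head=1 tape=__[b]bcaba   (p2,b)→(p0,a,R)
state=p0 head=2 tape=__a[b]caba   (p0,b)→(p2,b,L)
state=p2 head=1 tape=__[a]bcaba   (p2,a)→(p0,_,L)
state=p0 head=0 tape=_[_]_bcaba   (p0,_)→(p0,b,R)
state=p0 head=1 tape=_b[_]bcaba   (p0,_)→(p0,b,R)
state=p0 head=2 tape=_bb[b]caba   (p0,b)→(p2,b,L)
state=p2 head=1 tape=_b[b]bcaba   (p2,b)→(p0,a,R)
state=p0 head=2 tape=_ba[b]caba   (p0,b)→(p2,b,L)
state=p2 head=1 tape=_b[a]bcaba   (p2,a)→(p0,_,L)
state=p0 head=0 tape=_[b]_bcaba   (p0,b)→(p2,b,L)
state=p2 head=-1 tape=[_]b_bcaba
Cell 0 holds b when M halts.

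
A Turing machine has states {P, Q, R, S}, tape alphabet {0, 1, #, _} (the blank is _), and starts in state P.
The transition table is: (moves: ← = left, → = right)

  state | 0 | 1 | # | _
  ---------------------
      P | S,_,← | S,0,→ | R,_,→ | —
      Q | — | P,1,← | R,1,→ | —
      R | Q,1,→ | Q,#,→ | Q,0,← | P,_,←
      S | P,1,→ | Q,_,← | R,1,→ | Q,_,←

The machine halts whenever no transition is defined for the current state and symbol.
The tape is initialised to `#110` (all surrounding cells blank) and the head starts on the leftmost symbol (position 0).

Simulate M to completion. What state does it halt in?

state=P head=0 tape=[#]110   (P,#)→(R,_,→)
state=R head=1 tape=_[1]10   (R,1)→(Q,#,→)
state=Q head=2 tape=_#[1]0   (Q,1)→(P,1,←)
state=P head=1 tape=_[#]10   (P,#)→(R,_,→)
state=R head=2 tape=__[1]0   (R,1)→(Q,#,→)
state=Q head=3 tape=__#[0]
No transition is defined for (Q, 0); M halts in state Q.

Q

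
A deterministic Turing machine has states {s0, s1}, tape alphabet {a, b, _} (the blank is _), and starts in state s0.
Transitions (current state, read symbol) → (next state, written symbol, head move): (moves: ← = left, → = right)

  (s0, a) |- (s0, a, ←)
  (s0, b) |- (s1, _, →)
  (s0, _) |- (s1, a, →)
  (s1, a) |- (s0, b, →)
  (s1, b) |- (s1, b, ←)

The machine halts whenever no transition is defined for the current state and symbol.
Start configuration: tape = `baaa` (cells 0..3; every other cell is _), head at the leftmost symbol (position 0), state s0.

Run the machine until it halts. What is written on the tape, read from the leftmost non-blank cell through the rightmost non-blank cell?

ba

s0 | [b]aaa__   read b → write _, move →, go to s1
s1 | _[a]aa__   read a → write b, move →, go to s0
s0 | _b[a]a__   read a → write a, move ←, go to s0
s0 | _[b]aa__   read b → write _, move →, go to s1
s1 | __[a]a__   read a → write b, move →, go to s0
s0 | __b[a]__   read a → write a, move ←, go to s0
s0 | __[b]a__   read b → write _, move →, go to s1
s1 | ___[a]__   read a → write b, move →, go to s0
s0 | ___b[_]_   read _ → write a, move →, go to s1
s1 | ___ba[_]
The non-blank tape span at halt is ba.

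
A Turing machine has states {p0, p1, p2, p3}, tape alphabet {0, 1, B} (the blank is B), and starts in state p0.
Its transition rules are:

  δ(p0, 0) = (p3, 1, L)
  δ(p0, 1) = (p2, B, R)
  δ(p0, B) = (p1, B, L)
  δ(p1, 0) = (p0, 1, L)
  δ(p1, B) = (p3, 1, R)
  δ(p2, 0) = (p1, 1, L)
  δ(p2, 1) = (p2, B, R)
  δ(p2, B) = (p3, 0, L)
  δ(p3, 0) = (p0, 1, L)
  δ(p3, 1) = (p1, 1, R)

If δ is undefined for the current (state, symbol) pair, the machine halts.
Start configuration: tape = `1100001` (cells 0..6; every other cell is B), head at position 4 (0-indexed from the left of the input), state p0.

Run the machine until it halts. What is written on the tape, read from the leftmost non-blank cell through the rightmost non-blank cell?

p0 | 1100[0]01   read 0 → write 1, move L, go to p3
p3 | 110[0]101   read 0 → write 1, move L, go to p0
p0 | 11[0]1101   read 0 → write 1, move L, go to p3
p3 | 1[1]11101   read 1 → write 1, move R, go to p1
p1 | 11[1]1101
The non-blank tape span at halt is 1111101.

1111101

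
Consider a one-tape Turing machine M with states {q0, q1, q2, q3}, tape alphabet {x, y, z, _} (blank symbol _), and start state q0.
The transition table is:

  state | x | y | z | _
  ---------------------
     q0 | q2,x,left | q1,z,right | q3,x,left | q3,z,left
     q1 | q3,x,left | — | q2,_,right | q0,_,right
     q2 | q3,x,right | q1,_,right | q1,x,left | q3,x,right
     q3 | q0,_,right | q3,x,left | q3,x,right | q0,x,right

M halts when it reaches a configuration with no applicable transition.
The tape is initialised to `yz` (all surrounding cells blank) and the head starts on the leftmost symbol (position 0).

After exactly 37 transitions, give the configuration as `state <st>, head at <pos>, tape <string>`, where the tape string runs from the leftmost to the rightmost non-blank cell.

state q2, head at 7, tape z_xxxxx_x

q0 | [y]z_______   read y → write z, move right, go to q1
q1 | z[z]_______   read z → write _, move right, go to q2
q2 | z_[_]______   read _ → write x, move right, go to q3
q3 | z_x[_]_____   read _ → write x, move right, go to q0
q0 | z_xx[_]____   read _ → write z, move left, go to q3
q3 | z_x[x]z____   read x → write _, move right, go to q0
q0 | z_x_[z]____   read z → write x, move left, go to q3
q3 | z_x[_]x____   read _ → write x, move right, go to q0
q0 | z_xx[x]____   read x → write x, move left, go to q2
q2 | z_x[x]x____   read x → write x, move right, go to q3
q3 | z_xx[x]____   read x → write _, move right, go to q0
q0 | z_xx_[_]___   read _ → write z, move left, go to q3
q3 | z_xx[_]z___   read _ → write x, move right, go to q0
q0 | z_xxx[z]___   read z → write x, move left, go to q3
q3 | z_xx[x]x___   read x → write _, move right, go to q0
q0 | z_xx_[x]___   read x → write x, move left, go to q2
q2 | z_xx[_]x___   read _ → write x, move right, go to q3
q3 | z_xxx[x]___   read x → write _, move right, go to q0
q0 | z_xxx_[_]__   read _ → write z, move left, go to q3
q3 | z_xxx[_]z__   read _ → write x, move right, go to q0
q0 | z_xxxx[z]__   read z → write x, move left, go to q3
q3 | z_xxx[x]x__   read x → write _, move right, go to q0
q0 | z_xxx_[x]__   read x → write x, move left, go to q2
q2 | z_xxx[_]x__   read _ → write x, move right, go to q3
q3 | z_xxxx[x]__   read x → write _, move right, go to q0
q0 | z_xxxx_[_]_   read _ → write z, move left, go to q3
q3 | z_xxxx[_]z_   read _ → write x, move right, go to q0
q0 | z_xxxxx[z]_   read z → write x, move left, go to q3
q3 | z_xxxx[x]x_   read x → write _, move right, go to q0
q0 | z_xxxx_[x]_   read x → write x, move left, go to q2
q2 | z_xxxx[_]x_   read _ → write x, move right, go to q3
q3 | z_xxxxx[x]_   read x → write _, move right, go to q0
q0 | z_xxxxx_[_]   read _ → write z, move left, go to q3
q3 | z_xxxxx[_]z   read _ → write x, move right, go to q0
q0 | z_xxxxxx[z]   read z → write x, move left, go to q3
q3 | z_xxxxx[x]x   read x → write _, move right, go to q0
q0 | z_xxxxx_[x]   read x → write x, move left, go to q2
q2 | z_xxxxx[_]x
After 37 steps: state q2, head at 7, tape z_xxxxx_x.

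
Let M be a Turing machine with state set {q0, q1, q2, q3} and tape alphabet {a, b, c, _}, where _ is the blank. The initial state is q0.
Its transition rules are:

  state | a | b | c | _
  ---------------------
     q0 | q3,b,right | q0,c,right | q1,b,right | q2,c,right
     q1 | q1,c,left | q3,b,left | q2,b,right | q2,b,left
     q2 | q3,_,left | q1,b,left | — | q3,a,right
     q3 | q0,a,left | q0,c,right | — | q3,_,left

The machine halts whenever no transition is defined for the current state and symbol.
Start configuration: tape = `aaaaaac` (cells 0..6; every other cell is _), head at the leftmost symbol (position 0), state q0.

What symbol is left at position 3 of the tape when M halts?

c

q0 | [a]aaaaac   read a → write b, move right, go to q3
q3 | b[a]aaaac   read a → write a, move left, go to q0
q0 | [b]aaaaac   read b → write c, move right, go to q0
q0 | c[a]aaaac   read a → write b, move right, go to q3
q3 | cb[a]aaac   read a → write a, move left, go to q0
q0 | c[b]aaaac   read b → write c, move right, go to q0
q0 | cc[a]aaac   read a → write b, move right, go to q3
q3 | ccb[a]aac   read a → write a, move left, go to q0
q0 | cc[b]aaac   read b → write c, move right, go to q0
q0 | ccc[a]aac   read a → write b, move right, go to q3
q3 | cccb[a]ac   read a → write a, move left, go to q0
q0 | ccc[b]aac   read b → write c, move right, go to q0
q0 | cccc[a]ac   read a → write b, move right, go to q3
q3 | ccccb[a]c   read a → write a, move left, go to q0
q0 | cccc[b]ac   read b → write c, move right, go to q0
q0 | ccccc[a]c   read a → write b, move right, go to q3
q3 | cccccb[c]
Cell 3 holds c when M halts.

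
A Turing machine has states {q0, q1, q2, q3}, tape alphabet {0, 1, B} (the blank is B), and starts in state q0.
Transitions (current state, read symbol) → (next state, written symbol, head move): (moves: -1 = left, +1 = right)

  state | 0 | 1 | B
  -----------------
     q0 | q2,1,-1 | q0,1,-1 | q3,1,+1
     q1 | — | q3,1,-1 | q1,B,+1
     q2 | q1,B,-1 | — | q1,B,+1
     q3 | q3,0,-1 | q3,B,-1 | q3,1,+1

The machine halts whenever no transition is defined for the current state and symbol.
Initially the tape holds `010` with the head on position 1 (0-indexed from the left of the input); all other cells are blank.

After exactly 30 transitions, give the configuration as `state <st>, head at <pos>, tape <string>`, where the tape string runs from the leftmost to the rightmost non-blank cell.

state q3, head at 1, tape 11111B0

q0 | BBBB0[1]0   read 1 → write 1, move -1, go to q0
q0 | BBBB[0]10   read 0 → write 1, move -1, go to q2
q2 | BBB[B]110   read B → write B, move +1, go to q1
q1 | BBBB[1]10   read 1 → write 1, move -1, go to q3
q3 | BBB[B]110   read B → write 1, move +1, go to q3
q3 | BBB1[1]10   read 1 → write B, move -1, go to q3
q3 | BBB[1]B10   read 1 → write B, move -1, go to q3
q3 | BB[B]BB10   read B → write 1, move +1, go to q3
q3 | BB1[B]B10   read B → write 1, move +1, go to q3
q3 | BB11[B]10   read B → write 1, move +1, go to q3
q3 | BB111[1]0   read 1 → write B, move -1, go to q3
q3 | BB11[1]B0   read 1 → write B, move -1, go to q3
q3 | BB1[1]BB0   read 1 → write B, move -1, go to q3
q3 | BB[1]BBB0   read 1 → write B, move -1, go to q3
q3 | B[B]BBBB0   read B → write 1, move +1, go to q3
q3 | B1[B]BBB0   read B → write 1, move +1, go to q3
q3 | B11[B]BB0   read B → write 1, move +1, go to q3
q3 | B111[B]B0   read B → write 1, move +1, go to q3
q3 | B1111[B]0   read B → write 1, move +1, go to q3
q3 | B11111[0]   read 0 → write 0, move -1, go to q3
q3 | B1111[1]0   read 1 → write B, move -1, go to q3
q3 | B111[1]B0   read 1 → write B, move -1, go to q3
q3 | B11[1]BB0   read 1 → write B, move -1, go to q3
q3 | B1[1]BBB0   read 1 → write B, move -1, go to q3
q3 | B[1]BBBB0   read 1 → write B, move -1, go to q3
q3 | [B]BBBBB0   read B → write 1, move +1, go to q3
q3 | 1[B]BBBB0   read B → write 1, move +1, go to q3
q3 | 11[B]BBB0   read B → write 1, move +1, go to q3
q3 | 111[B]BB0   read B → write 1, move +1, go to q3
q3 | 1111[B]B0   read B → write 1, move +1, go to q3
q3 | 11111[B]0
After 30 steps: state q3, head at 1, tape 11111B0.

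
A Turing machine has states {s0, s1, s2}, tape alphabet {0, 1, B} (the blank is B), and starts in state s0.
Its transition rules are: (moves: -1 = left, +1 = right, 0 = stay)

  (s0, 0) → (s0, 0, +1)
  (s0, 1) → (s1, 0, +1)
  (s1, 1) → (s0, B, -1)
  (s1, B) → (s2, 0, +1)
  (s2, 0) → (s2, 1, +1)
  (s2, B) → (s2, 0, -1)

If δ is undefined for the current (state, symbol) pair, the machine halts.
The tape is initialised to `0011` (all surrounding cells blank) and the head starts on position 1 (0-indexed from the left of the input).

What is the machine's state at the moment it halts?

state=s0 head=1 tape=0[0]11   (s0,0)→(s0,0,+1)
state=s0 head=2 tape=00[1]1   (s0,1)→(s1,0,+1)
state=s1 head=3 tape=000[1]   (s1,1)→(s0,B,-1)
state=s0 head=2 tape=00[0]B   (s0,0)→(s0,0,+1)
state=s0 head=3 tape=000[B]
No transition is defined for (s0, B); M halts in state s0.

s0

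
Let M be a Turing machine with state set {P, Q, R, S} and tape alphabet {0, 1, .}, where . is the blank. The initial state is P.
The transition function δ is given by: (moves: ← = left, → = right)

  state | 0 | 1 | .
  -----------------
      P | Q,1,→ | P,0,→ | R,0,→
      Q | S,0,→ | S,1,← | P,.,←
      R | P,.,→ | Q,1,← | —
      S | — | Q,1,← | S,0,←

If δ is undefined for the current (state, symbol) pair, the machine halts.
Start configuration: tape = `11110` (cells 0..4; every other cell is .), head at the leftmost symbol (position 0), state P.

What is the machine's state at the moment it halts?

state=P head=0 tape=[1]1110..   (P,1)→(P,0,→)
state=P head=1 tape=0[1]110..   (P,1)→(P,0,→)
state=P head=2 tape=00[1]10..   (P,1)→(P,0,→)
state=P head=3 tape=000[1]0..   (P,1)→(P,0,→)
state=P head=4 tape=0000[0]..   (P,0)→(Q,1,→)
state=Q head=5 tape=00001[.].   (Q,.)→(P,.,←)
state=P head=4 tape=0000[1]..   (P,1)→(P,0,→)
state=P head=5 tape=00000[.].   (P,.)→(R,0,→)
state=R head=6 tape=000000[.]
No transition is defined for (R, .); M halts in state R.

R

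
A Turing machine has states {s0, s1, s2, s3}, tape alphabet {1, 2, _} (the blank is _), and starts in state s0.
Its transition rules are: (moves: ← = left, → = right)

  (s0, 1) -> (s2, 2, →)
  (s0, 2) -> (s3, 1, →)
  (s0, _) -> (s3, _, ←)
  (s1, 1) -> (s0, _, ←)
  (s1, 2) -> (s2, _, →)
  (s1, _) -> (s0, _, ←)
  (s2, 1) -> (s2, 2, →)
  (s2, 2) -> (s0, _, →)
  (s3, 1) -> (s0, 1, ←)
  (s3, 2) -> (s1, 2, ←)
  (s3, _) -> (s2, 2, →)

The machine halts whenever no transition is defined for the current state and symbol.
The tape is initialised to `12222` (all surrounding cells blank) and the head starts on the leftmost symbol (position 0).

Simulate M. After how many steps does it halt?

s0 | ___[1]2222   read 1 → write 2, move →, go to s2
s2 | ___2[2]222   read 2 → write _, move →, go to s0
s0 | ___2_[2]22   read 2 → write 1, move →, go to s3
s3 | ___2_1[2]2   read 2 → write 2, move ←, go to s1
s1 | ___2_[1]22   read 1 → write _, move ←, go to s0
s0 | ___2[_]_22   read _ → write _, move ←, go to s3
s3 | ___[2]__22   read 2 → write 2, move ←, go to s1
s1 | __[_]2__22   read _ → write _, move ←, go to s0
s0 | _[_]_2__22   read _ → write _, move ←, go to s3
s3 | [_]__2__22   read _ → write 2, move →, go to s2
s2 | 2[_]_2__22
M halts after 10 transitions.

10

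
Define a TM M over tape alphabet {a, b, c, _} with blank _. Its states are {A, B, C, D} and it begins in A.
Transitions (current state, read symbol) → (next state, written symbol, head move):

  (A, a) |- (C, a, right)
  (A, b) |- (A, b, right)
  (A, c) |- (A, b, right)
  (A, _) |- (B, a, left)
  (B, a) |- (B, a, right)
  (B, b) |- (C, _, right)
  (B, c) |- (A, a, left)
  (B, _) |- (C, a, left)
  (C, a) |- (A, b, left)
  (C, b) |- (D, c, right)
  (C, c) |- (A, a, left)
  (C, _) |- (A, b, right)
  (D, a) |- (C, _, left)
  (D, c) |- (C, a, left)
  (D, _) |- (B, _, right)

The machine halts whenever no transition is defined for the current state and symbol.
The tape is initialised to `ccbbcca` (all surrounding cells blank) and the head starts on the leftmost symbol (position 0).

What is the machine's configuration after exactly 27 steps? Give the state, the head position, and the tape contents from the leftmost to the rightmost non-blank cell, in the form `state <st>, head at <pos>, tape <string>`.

state C, head at 7, tape bbbbbbaa_ab

state=A head=0 tape=[c]cbbcca____   (A,c)→(A,b,right)
state=A head=1 tape=b[c]bbcca____   (A,c)→(A,b,right)
state=A head=2 tape=bb[b]bcca____   (A,b)→(A,b,right)
state=A head=3 tape=bbb[b]cca____   (A,b)→(A,b,right)
state=A head=4 tape=bbbb[c]ca____   (A,c)→(A,b,right)
state=A head=5 tape=bbbbb[c]a____   (A,c)→(A,b,right)
state=A head=6 tape=bbbbbb[a]____   (A,a)→(C,a,right)
state=C head=7 tape=bbbbbba[_]___   (C,_)→(A,b,right)
state=A head=8 tape=bbbbbbab[_]__   (A,_)→(B,a,left)
state=B head=7 tape=bbbbbba[b]a__   (B,b)→(C,_,right)
state=C head=8 tape=bbbbbba_[a]__   (C,a)→(A,b,left)
state=A head=7 tape=bbbbbba[_]b__   (A,_)→(B,a,left)
state=B head=6 tape=bbbbbb[a]ab__   (B,a)→(B,a,right)
state=B head=7 tape=bbbbbba[a]b__   (B,a)→(B,a,right)
state=B head=8 tape=bbbbbbaa[b]__   (B,b)→(C,_,right)
state=C head=9 tape=bbbbbbaa_[_]_   (C,_)→(A,b,right)
state=A head=10 tape=bbbbbbaa_b[_]   (A,_)→(B,a,left)
state=B head=9 tape=bbbbbbaa_[b]a   (B,b)→(C,_,right)
state=C head=10 tape=bbbbbbaa__[a]   (C,a)→(A,b,left)
state=A head=9 tape=bbbbbbaa_[_]b   (A,_)→(B,a,left)
state=B head=8 tape=bbbbbbaa[_]ab   (B,_)→(C,a,left)
state=C head=7 tape=bbbbbba[a]aab   (C,a)→(A,b,left)
state=A head=6 tape=bbbbbb[a]baab   (A,a)→(C,a,right)
state=C head=7 tape=bbbbbba[b]aab   (C,b)→(D,c,right)
state=D head=8 tape=bbbbbbac[a]ab   (D,a)→(C,_,left)
state=C head=7 tape=bbbbbba[c]_ab   (C,c)→(A,a,left)
state=A head=6 tape=bbbbbb[a]a_ab   (A,a)→(C,a,right)
state=C head=7 tape=bbbbbba[a]_ab
After 27 steps: state C, head at 7, tape bbbbbbaa_ab.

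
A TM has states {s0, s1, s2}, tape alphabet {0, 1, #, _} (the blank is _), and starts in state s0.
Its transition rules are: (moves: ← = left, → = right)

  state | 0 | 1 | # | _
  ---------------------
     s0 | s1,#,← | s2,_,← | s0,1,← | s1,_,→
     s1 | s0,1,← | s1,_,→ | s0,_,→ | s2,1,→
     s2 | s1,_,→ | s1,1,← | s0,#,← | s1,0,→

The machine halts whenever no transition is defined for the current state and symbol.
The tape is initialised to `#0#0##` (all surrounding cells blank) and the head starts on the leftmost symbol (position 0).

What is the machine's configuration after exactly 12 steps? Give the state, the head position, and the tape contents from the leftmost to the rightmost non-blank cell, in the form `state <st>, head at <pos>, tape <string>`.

s0 | _[#]0#0##   read # → write 1, move ←, go to s0
s0 | [_]10#0##   read _ → write _, move →, go to s1
s1 | _[1]0#0##   read 1 → write _, move →, go to s1
s1 | __[0]#0##   read 0 → write 1, move ←, go to s0
s0 | _[_]1#0##   read _ → write _, move →, go to s1
s1 | __[1]#0##   read 1 → write _, move →, go to s1
s1 | ___[#]0##   read # → write _, move →, go to s0
s0 | ____[0]##   read 0 → write #, move ←, go to s1
s1 | ___[_]###   read _ → write 1, move →, go to s2
s2 | ___1[#]##   read # → write #, move ←, go to s0
s0 | ___[1]###   read 1 → write _, move ←, go to s2
s2 | __[_]_###   read _ → write 0, move →, go to s1
s1 | __0[_]###
After 12 steps: state s1, head at 2, tape 0_###.

state s1, head at 2, tape 0_###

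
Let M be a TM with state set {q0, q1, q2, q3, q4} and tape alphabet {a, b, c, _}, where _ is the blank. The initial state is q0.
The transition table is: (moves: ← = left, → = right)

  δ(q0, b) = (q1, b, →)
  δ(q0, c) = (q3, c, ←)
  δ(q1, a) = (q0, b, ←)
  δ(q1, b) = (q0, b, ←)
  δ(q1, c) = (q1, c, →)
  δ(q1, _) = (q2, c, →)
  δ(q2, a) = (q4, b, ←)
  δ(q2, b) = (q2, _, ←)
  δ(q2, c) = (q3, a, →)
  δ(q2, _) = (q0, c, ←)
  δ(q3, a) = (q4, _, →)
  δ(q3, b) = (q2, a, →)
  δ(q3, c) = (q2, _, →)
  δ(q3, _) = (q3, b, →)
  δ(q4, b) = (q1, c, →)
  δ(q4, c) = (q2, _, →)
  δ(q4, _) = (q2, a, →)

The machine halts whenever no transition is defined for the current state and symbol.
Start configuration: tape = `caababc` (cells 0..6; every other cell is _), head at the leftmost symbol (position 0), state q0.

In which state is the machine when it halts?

q0 | __[c]aababc   read c → write c, move ←, go to q3
q3 | _[_]caababc   read _ → write b, move →, go to q3
q3 | _b[c]aababc   read c → write _, move →, go to q2
q2 | _b_[a]ababc   read a → write b, move ←, go to q4
q4 | _b[_]bababc   read _ → write a, move →, go to q2
q2 | _ba[b]ababc   read b → write _, move ←, go to q2
q2 | _b[a]_ababc   read a → write b, move ←, go to q4
q4 | _[b]b_ababc   read b → write c, move →, go to q1
q1 | _c[b]_ababc   read b → write b, move ←, go to q0
q0 | _[c]b_ababc   read c → write c, move ←, go to q3
q3 | [_]cb_ababc   read _ → write b, move →, go to q3
q3 | b[c]b_ababc   read c → write _, move →, go to q2
q2 | b_[b]_ababc   read b → write _, move ←, go to q2
q2 | b[_]__ababc   read _ → write c, move ←, go to q0
q0 | [b]c__ababc   read b → write b, move →, go to q1
q1 | b[c]__ababc   read c → write c, move →, go to q1
q1 | bc[_]_ababc   read _ → write c, move →, go to q2
q2 | bcc[_]ababc   read _ → write c, move ←, go to q0
q0 | bc[c]cababc   read c → write c, move ←, go to q3
q3 | b[c]ccababc   read c → write _, move →, go to q2
q2 | b_[c]cababc   read c → write a, move →, go to q3
q3 | b_a[c]ababc   read c → write _, move →, go to q2
q2 | b_a_[a]babc   read a → write b, move ←, go to q4
q4 | b_a[_]bbabc   read _ → write a, move →, go to q2
q2 | b_aa[b]babc   read b → write _, move ←, go to q2
q2 | b_a[a]_babc   read a → write b, move ←, go to q4
q4 | b_[a]b_babc
No transition is defined for (q4, a); M halts in state q4.

q4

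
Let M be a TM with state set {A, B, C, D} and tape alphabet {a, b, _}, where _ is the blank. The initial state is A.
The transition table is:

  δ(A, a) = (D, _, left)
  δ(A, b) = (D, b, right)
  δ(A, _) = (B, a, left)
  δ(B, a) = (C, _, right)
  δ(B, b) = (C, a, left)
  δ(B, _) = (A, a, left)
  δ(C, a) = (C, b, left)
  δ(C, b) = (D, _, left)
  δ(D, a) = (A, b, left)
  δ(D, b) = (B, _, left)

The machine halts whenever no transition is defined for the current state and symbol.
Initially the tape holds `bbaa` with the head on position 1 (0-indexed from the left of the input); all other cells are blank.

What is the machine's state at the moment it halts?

D

state=A head=1 tape=_b[b]aa   (A,b)→(D,b,right)
state=D head=2 tape=_bb[a]a   (D,a)→(A,b,left)
state=A head=1 tape=_b[b]ba   (A,b)→(D,b,right)
state=D head=2 tape=_bb[b]a   (D,b)→(B,_,left)
state=B head=1 tape=_b[b]_a   (B,b)→(C,a,left)
state=C head=0 tape=_[b]a_a   (C,b)→(D,_,left)
state=D head=-1 tape=[_]_a_a
No transition is defined for (D, _); M halts in state D.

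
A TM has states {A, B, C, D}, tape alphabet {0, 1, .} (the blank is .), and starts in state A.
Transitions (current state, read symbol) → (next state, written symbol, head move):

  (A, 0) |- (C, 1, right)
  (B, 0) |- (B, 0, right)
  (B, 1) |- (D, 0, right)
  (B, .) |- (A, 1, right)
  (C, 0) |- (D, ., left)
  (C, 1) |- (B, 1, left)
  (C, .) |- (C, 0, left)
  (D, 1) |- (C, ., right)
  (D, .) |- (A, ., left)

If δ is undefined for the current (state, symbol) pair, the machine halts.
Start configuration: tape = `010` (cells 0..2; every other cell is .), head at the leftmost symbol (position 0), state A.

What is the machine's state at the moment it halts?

A | .[0]10   read 0 → write 1, move right, go to C
C | .1[1]0   read 1 → write 1, move left, go to B
B | .[1]10   read 1 → write 0, move right, go to D
D | .0[1]0   read 1 → write ., move right, go to C
C | .0.[0]   read 0 → write ., move left, go to D
D | .0[.].   read . → write ., move left, go to A
A | .[0]..   read 0 → write 1, move right, go to C
C | .1[.].   read . → write 0, move left, go to C
C | .[1]0.   read 1 → write 1, move left, go to B
B | [.]10.   read . → write 1, move right, go to A
A | 1[1]0.
No transition is defined for (A, 1); M halts in state A.

A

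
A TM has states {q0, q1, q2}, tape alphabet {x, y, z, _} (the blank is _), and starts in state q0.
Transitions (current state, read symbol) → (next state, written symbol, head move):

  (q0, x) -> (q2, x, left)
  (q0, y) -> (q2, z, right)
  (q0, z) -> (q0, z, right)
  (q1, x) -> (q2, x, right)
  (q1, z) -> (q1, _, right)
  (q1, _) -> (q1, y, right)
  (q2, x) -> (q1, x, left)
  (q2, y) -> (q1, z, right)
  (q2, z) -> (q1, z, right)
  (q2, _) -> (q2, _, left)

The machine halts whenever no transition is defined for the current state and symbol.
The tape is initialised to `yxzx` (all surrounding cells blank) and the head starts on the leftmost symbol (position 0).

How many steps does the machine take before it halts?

16

state=q0 head=0 tape=[y]xzx_   (q0,y)→(q2,z,right)
state=q2 head=1 tape=z[x]zx_   (q2,x)→(q1,x,left)
state=q1 head=0 tape=[z]xzx_   (q1,z)→(q1,_,right)
state=q1 head=1 tape=_[x]zx_   (q1,x)→(q2,x,right)
state=q2 head=2 tape=_x[z]x_   (q2,z)→(q1,z,right)
state=q1 head=3 tape=_xz[x]_   (q1,x)→(q2,x,right)
state=q2 head=4 tape=_xzx[_]   (q2,_)→(q2,_,left)
state=q2 head=3 tape=_xz[x]_   (q2,x)→(q1,x,left)
state=q1 head=2 tape=_x[z]x_   (q1,z)→(q1,_,right)
state=q1 head=3 tape=_x_[x]_   (q1,x)→(q2,x,right)
state=q2 head=4 tape=_x_x[_]   (q2,_)→(q2,_,left)
state=q2 head=3 tape=_x_[x]_   (q2,x)→(q1,x,left)
state=q1 head=2 tape=_x[_]x_   (q1,_)→(q1,y,right)
state=q1 head=3 tape=_xy[x]_   (q1,x)→(q2,x,right)
state=q2 head=4 tape=_xyx[_]   (q2,_)→(q2,_,left)
state=q2 head=3 tape=_xy[x]_   (q2,x)→(q1,x,left)
state=q1 head=2 tape=_x[y]x_
M halts after 16 transitions.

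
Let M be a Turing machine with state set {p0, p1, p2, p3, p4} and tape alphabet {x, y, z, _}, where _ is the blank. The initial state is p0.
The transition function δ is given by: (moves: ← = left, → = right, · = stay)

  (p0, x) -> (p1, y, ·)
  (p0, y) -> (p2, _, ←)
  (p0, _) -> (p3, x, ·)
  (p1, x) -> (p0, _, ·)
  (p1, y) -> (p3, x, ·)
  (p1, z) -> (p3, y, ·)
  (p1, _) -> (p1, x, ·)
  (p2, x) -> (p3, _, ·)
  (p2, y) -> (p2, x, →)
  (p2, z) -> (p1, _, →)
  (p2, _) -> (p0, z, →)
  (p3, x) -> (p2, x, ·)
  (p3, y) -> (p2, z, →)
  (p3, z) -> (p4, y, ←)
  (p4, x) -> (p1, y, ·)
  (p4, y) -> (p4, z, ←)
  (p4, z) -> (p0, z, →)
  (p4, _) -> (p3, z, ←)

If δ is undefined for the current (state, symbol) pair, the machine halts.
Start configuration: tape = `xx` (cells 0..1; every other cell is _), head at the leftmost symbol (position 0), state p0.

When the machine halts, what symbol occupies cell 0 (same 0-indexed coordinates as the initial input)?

state=p0 head=0 tape=[x]x   (p0,x)→(p1,y,·)
state=p1 head=0 tape=[y]x   (p1,y)→(p3,x,·)
state=p3 head=0 tape=[x]x   (p3,x)→(p2,x,·)
state=p2 head=0 tape=[x]x   (p2,x)→(p3,_,·)
state=p3 head=0 tape=[_]x
Cell 0 holds _ when M halts.

_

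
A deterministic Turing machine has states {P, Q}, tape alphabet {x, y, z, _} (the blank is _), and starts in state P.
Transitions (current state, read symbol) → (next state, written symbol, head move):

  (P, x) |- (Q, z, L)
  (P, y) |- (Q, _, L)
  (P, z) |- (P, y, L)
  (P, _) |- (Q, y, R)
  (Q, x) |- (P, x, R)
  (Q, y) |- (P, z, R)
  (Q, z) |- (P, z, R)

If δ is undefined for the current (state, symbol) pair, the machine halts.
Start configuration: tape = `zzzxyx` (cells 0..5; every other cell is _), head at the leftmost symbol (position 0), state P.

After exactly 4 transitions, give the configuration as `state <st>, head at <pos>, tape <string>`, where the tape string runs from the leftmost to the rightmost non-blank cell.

state P, head at 0, tape yzyzxyx

P | _[z]zzxyx   read z → write y, move L, go to P
P | [_]yzzxyx   read _ → write y, move R, go to Q
Q | y[y]zzxyx   read y → write z, move R, go to P
P | yz[z]zxyx   read z → write y, move L, go to P
P | y[z]yzxyx
After 4 steps: state P, head at 0, tape yzyzxyx.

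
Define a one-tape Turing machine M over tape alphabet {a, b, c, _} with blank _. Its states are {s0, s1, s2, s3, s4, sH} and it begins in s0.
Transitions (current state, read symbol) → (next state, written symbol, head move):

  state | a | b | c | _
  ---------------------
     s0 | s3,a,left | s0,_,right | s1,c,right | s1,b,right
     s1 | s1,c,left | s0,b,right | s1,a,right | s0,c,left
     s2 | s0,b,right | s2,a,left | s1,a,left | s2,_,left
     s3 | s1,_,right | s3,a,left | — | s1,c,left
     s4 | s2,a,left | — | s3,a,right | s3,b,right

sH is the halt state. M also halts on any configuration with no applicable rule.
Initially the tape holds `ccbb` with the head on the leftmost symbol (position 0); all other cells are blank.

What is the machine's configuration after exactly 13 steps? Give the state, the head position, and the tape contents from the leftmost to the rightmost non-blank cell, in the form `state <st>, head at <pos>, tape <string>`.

state s3, head at 5, tape cab__cac

s0 | [c]cbb____   read c → write c, move right, go to s1
s1 | c[c]bb____   read c → write a, move right, go to s1
s1 | ca[b]b____   read b → write b, move right, go to s0
s0 | cab[b]____   read b → write _, move right, go to s0
s0 | cab_[_]___   read _ → write b, move right, go to s1
s1 | cab_b[_]__   read _ → write c, move left, go to s0
s0 | cab_[b]c__   read b → write _, move right, go to s0
s0 | cab__[c]__   read c → write c, move right, go to s1
s1 | cab__c[_]_   read _ → write c, move left, go to s0
s0 | cab__[c]c_   read c → write c, move right, go to s1
s1 | cab__c[c]_   read c → write a, move right, go to s1
s1 | cab__ca[_]   read _ → write c, move left, go to s0
s0 | cab__c[a]c   read a → write a, move left, go to s3
s3 | cab__[c]ac
After 13 steps: state s3, head at 5, tape cab__cac.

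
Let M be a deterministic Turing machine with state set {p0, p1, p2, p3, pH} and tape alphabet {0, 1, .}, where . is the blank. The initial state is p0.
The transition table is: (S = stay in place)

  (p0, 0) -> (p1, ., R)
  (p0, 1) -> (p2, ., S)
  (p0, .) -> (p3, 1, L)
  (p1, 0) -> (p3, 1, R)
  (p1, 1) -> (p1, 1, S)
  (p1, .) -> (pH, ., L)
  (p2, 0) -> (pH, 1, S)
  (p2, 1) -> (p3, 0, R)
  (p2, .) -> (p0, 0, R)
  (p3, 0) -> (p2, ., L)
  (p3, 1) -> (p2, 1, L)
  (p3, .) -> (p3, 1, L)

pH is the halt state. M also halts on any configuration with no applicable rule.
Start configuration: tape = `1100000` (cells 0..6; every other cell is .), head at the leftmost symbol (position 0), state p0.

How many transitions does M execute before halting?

state=p0 head=0 tape=[1]100000   (p0,1)→(p2,.,S)
state=p2 head=0 tape=[.]100000   (p2,.)→(p0,0,R)
state=p0 head=1 tape=0[1]00000   (p0,1)→(p2,.,S)
state=p2 head=1 tape=0[.]00000   (p2,.)→(p0,0,R)
state=p0 head=2 tape=00[0]0000   (p0,0)→(p1,.,R)
state=p1 head=3 tape=00.[0]000   (p1,0)→(p3,1,R)
state=p3 head=4 tape=00.1[0]00   (p3,0)→(p2,.,L)
state=p2 head=3 tape=00.[1].00   (p2,1)→(p3,0,R)
state=p3 head=4 tape=00.0[.]00   (p3,.)→(p3,1,L)
state=p3 head=3 tape=00.[0]100   (p3,0)→(p2,.,L)
state=p2 head=2 tape=00[.].100   (p2,.)→(p0,0,R)
state=p0 head=3 tape=000[.]100   (p0,.)→(p3,1,L)
state=p3 head=2 tape=00[0]1100   (p3,0)→(p2,.,L)
state=p2 head=1 tape=0[0].1100   (p2,0)→(pH,1,S)
state=pH head=1 tape=0[1].1100
M halts after 14 transitions.

14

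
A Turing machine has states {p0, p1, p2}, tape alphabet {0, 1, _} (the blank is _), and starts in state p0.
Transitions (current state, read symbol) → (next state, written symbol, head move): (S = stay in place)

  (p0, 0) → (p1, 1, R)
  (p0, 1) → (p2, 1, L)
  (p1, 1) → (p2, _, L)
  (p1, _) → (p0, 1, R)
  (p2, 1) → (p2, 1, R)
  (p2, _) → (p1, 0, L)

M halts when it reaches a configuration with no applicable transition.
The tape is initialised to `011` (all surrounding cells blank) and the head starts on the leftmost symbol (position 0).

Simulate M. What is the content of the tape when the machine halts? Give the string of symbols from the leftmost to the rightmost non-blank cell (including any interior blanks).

1111000

state=p0 head=0 tape=____[0]11   (p0,0)→(p1,1,R)
state=p1 head=1 tape=____1[1]1   (p1,1)→(p2,_,L)
state=p2 head=0 tape=____[1]_1   (p2,1)→(p2,1,R)
state=p2 head=1 tape=____1[_]1   (p2,_)→(p1,0,L)
state=p1 head=0 tape=____[1]01   (p1,1)→(p2,_,L)
state=p2 head=-1 tape=___[_]_01   (p2,_)→(p1,0,L)
state=p1 head=-2 tape=__[_]0_01   (p1,_)→(p0,1,R)
state=p0 head=-1 tape=__1[0]_01   (p0,0)→(p1,1,R)
state=p1 head=0 tape=__11[_]01   (p1,_)→(p0,1,R)
state=p0 head=1 tape=__111[0]1   (p0,0)→(p1,1,R)
state=p1 head=2 tape=__1111[1]   (p1,1)→(p2,_,L)
state=p2 head=1 tape=__111[1]_   (p2,1)→(p2,1,R)
state=p2 head=2 tape=__1111[_]   (p2,_)→(p1,0,L)
state=p1 head=1 tape=__111[1]0   (p1,1)→(p2,_,L)
state=p2 head=0 tape=__11[1]_0   (p2,1)→(p2,1,R)
state=p2 head=1 tape=__111[_]0   (p2,_)→(p1,0,L)
state=p1 head=0 tape=__11[1]00   (p1,1)→(p2,_,L)
state=p2 head=-1 tape=__1[1]_00   (p2,1)→(p2,1,R)
state=p2 head=0 tape=__11[_]00   (p2,_)→(p1,0,L)
state=p1 head=-1 tape=__1[1]000   (p1,1)→(p2,_,L)
state=p2 head=-2 tape=__[1]_000   (p2,1)→(p2,1,R)
state=p2 head=-1 tape=__1[_]000   (p2,_)→(p1,0,L)
state=p1 head=-2 tape=__[1]0000   (p1,1)→(p2,_,L)
state=p2 head=-3 tape=_[_]_0000   (p2,_)→(p1,0,L)
state=p1 head=-4 tape=[_]0_0000   (p1,_)→(p0,1,R)
state=p0 head=-3 tape=1[0]_0000   (p0,0)→(p1,1,R)
state=p1 head=-2 tape=11[_]0000   (p1,_)→(p0,1,R)
state=p0 head=-1 tape=111[0]000   (p0,0)→(p1,1,R)
state=p1 head=0 tape=1111[0]00
The non-blank tape span at halt is 1111000.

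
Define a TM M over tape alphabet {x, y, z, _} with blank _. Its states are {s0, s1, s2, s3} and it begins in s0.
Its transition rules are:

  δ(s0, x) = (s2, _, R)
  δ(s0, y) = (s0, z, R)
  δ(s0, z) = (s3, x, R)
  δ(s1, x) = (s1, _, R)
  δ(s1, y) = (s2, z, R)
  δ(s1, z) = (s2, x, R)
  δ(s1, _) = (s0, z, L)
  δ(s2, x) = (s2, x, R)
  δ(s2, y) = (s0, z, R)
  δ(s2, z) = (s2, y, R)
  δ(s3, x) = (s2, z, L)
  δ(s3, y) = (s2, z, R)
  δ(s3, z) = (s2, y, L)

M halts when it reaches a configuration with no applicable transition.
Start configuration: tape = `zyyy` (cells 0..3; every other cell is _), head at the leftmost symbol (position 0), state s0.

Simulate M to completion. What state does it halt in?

s0

state=s0 head=0 tape=[z]yyy_   (s0,z)→(s3,x,R)
state=s3 head=1 tape=x[y]yy_   (s3,y)→(s2,z,R)
state=s2 head=2 tape=xz[y]y_   (s2,y)→(s0,z,R)
state=s0 head=3 tape=xzz[y]_   (s0,y)→(s0,z,R)
state=s0 head=4 tape=xzzz[_]
No transition is defined for (s0, _); M halts in state s0.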